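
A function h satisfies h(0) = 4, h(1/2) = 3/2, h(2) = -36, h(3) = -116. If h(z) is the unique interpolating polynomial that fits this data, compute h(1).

-4

Evaluate each Lagrange basis at z = 1:
L_0(1) = (1/2)·(-1)·(-2)/[(-1/2)·(-2)·(-3)] = -1/3
L_1(1) = (1)·(-1)·(-2)/[(1/2)·(-3/2)·(-5/2)] = 16/15
L_2(1) = (1)·(1/2)·(-2)/[(2)·(3/2)·(-1)] = 1/3
L_3(1) = (1)·(1/2)·(-1)/[(3)·(5/2)·(1)] = -1/15
Sum: 4·(-1/3) + 3/2·(16/15) + (-36)·(1/3) + (-116)·(-1/15) = -4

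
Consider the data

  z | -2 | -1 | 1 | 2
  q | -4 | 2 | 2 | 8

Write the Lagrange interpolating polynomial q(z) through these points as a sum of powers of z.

Build the Lagrange basis polynomials:
L_0(z) = (z + 1)(z - 1)(z - 2) / [-12] = -(1/12)z^3 + (1/6)z^2 + (1/12)z - 1/6
L_1(z) = (z + 2)(z - 1)(z - 2) / [6] = (1/6)z^3 - (1/6)z^2 - (2/3)z + 2/3
L_2(z) = (z + 2)(z + 1)(z - 2) / [-6] = -(1/6)z^3 - (1/6)z^2 + (2/3)z + 2/3
L_3(z) = (z + 2)(z + 1)(z - 1) / [12] = (1/12)z^3 + (1/6)z^2 - (1/12)z - 1/6
q(z) = (-4)·L_0 + 2·L_1 + 2·L_2 + 8·L_3
  (-4)·L_0(z) = (1/3)z^3 - (2/3)z^2 - (1/3)z + 2/3
  2·L_1(z) = (1/3)z^3 - (1/3)z^2 - (4/3)z + 4/3
  2·L_2(z) = -(1/3)z^3 - (1/3)z^2 + (4/3)z + 4/3
  8·L_3(z) = (2/3)z^3 + (4/3)z^2 - (2/3)z - 4/3
Adding term by term: z^3 - z + 2

q(z) = z^3 - z + 2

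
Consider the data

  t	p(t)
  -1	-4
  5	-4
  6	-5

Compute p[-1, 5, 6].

p[-1,5] = (-4 - (-4)) / (5 - (-1)) = 0
p[5,6] = (-5 - (-4)) / (6 - 5) = -1
p[-1,5,6] = (-1 - 0) / (6 - (-1)) = -1/7

-1/7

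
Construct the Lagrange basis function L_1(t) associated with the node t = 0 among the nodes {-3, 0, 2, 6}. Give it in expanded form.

L_1(t) = (1/36)t^3 - (5/36)t^2 - (1/3)t + 1

L_1(t) = (t + 3)(t - 2)(t - 6) / [(3)·(-2)·(-6)]
       = (t^3 - 5t^2 - 12t + 36) / (36)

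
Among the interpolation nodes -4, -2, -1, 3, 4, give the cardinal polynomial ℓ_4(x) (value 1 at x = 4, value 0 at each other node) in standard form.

ℓ_4(x) = (x + 4)(x + 2)(x + 1)(x - 3) / [(8)·(6)·(5)·(1)]
       = (x^4 + 4x^3 - 7x^2 - 34x - 24) / (240)

ℓ_4(x) = (1/240)x^4 + (1/60)x^3 - (7/240)x^2 - (17/120)x - 1/10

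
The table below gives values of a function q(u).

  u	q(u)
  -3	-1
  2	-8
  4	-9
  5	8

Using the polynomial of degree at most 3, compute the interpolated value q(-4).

-1157/35

L_0(-4) = (-6)·(-8)·(-9)/[(-5)·(-7)·(-8)] = 54/35
L_1(-4) = (-1)·(-8)·(-9)/[(5)·(-2)·(-3)] = -12/5
L_2(-4) = (-1)·(-6)·(-9)/[(7)·(2)·(-1)] = 27/7
L_3(-4) = (-1)·(-6)·(-8)/[(8)·(3)·(1)] = -2
Sum: (-1)·(54/35) + (-8)·(-12/5) + (-9)·(27/7) + 8·(-2) = -1157/35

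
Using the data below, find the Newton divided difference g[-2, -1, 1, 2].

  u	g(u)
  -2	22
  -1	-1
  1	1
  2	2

g[-2,-1] = (-1 - 22) / (-1 - (-2)) = -23
g[-1,1] = (1 - (-1)) / (1 - (-1)) = 1
g[1,2] = (2 - 1) / (2 - 1) = 1
g[-2,-1,1] = (1 - (-23)) / (1 - (-2)) = 8
g[-1,1,2] = (1 - 1) / (2 - (-1)) = 0
g[-2,-1,1,2] = (0 - 8) / (2 - (-2)) = -2

-2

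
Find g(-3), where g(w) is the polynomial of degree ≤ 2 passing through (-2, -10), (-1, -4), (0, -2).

-20

Evaluate each Lagrange basis at w = -3:
L_0(-3) = (-2)·(-3)/[(-1)·(-2)] = 3
L_1(-3) = (-1)·(-3)/[(1)·(-1)] = -3
L_2(-3) = (-1)·(-2)/[(2)·(1)] = 1
Sum: (-10)·(3) + (-4)·(-3) + (-2)·(1) = -20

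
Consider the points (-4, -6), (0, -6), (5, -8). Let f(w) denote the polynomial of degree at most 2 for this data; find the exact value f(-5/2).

L_0(-5/2) = (-5/2)·(-15/2)/[(-4)·(-9)] = 25/48
L_1(-5/2) = (3/2)·(-15/2)/[(4)·(-5)] = 9/16
L_2(-5/2) = (3/2)·(-5/2)/[(9)·(5)] = -1/12
Sum: (-6)·(25/48) + (-6)·(9/16) + (-8)·(-1/12) = -35/6

-35/6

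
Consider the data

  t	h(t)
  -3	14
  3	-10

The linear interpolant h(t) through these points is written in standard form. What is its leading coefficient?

Build the Lagrange basis polynomials:
L_0(t) = (t - 3) / [-6] = -(1/6)t + 1/2
L_1(t) = (t + 3) / [6] = (1/6)t + 1/2
h(t) = 14·L_0 + (-10)·L_1
Only the coefficient of t is needed; take it from each L_i and combine:
14·(-1/6) + (-10)·(1/6) = -4

-4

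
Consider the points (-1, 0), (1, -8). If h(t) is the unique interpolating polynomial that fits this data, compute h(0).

Evaluate each Lagrange basis at t = 0:
L_0(0) = (-1)/[(-2)] = 1/2
L_1(0) = (1)/[(2)] = 1/2
Sum: 0 + (-8)·(1/2) = -4

-4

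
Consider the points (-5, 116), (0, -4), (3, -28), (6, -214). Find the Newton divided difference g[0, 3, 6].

g[0,3] = (-28 - (-4)) / (3 - 0) = -8
g[3,6] = (-214 - (-28)) / (6 - 3) = -62
g[0,3,6] = (-62 - (-8)) / (6 - 0) = -9

-9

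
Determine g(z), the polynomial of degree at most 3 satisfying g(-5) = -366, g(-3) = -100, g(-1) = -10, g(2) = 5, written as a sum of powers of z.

L_0(z) = (z + 3)(z + 1)(z - 2) / [-56] = -(1/56)z^3 - (1/28)z^2 + (5/56)z + 3/28
L_1(z) = (z + 5)(z + 1)(z - 2) / [20] = (1/20)z^3 + (1/5)z^2 - (7/20)z - 1/2
L_2(z) = (z + 5)(z + 3)(z - 2) / [-24] = -(1/24)z^3 - (1/4)z^2 + (1/24)z + 5/4
L_3(z) = (z + 5)(z + 3)(z + 1) / [105] = (1/105)z^3 + (3/35)z^2 + (23/105)z + 1/7
g(z) = (-366)·L_0 + (-100)·L_1 + (-10)·L_2 + 5·L_3
  (-366)·L_0(z) = (183/28)z^3 + (183/14)z^2 - (915/28)z - 549/14
  (-100)·L_1(z) = -5z^3 - 20z^2 + 35z + 50
  (-10)·L_2(z) = (5/12)z^3 + (5/2)z^2 - (5/12)z - 25/2
  5·L_3(z) = (1/21)z^3 + (3/7)z^2 + (23/21)z + 5/7
Adding term by term: 2z^3 - 4z^2 + 3z - 1

g(z) = 2z^3 - 4z^2 + 3z - 1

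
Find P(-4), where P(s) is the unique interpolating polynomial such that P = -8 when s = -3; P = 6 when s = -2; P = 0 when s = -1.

-42

L_0(-4) = (-2)·(-3)/[(-1)·(-2)] = 3
L_1(-4) = (-1)·(-3)/[(1)·(-1)] = -3
L_2(-4) = (-1)·(-2)/[(2)·(1)] = 1
Sum: (-8)·(3) + 6·(-3) + 0 = -42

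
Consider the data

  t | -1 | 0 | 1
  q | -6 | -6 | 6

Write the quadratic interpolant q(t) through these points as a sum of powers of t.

q(t) = 6t^2 + 6t - 6

Build the Lagrange basis polynomials:
L_0(t) = t(t - 1) / [2] = (1/2)t^2 - (1/2)t
L_1(t) = (t + 1)(t - 1) / [-1] = -t^2 + 1
L_2(t) = (t + 1)t / [2] = (1/2)t^2 + (1/2)t
q(t) = (-6)·L_0 + (-6)·L_1 + 6·L_2
  (-6)·L_0(t) = -3t^2 + 3t
  (-6)·L_1(t) = 6t^2 - 6
  6·L_2(t) = 3t^2 + 3t
Adding term by term: 6t^2 + 6t - 6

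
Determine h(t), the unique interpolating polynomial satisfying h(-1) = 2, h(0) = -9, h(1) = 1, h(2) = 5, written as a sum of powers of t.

Newton's divided differences:
h[-1,0] = (-9 - 2) / (0 - (-1)) = -11
h[0,1] = (1 - (-9)) / (1 - 0) = 10
h[1,2] = (5 - 1) / (2 - 1) = 4
h[-1,0,1] = (10 - (-11)) / (1 - (-1)) = 21/2
h[0,1,2] = (4 - 10) / (2 - 0) = -3
h[-1,0,1,2] = (-3 - 21/2) / (2 - (-1)) = -9/2
h(t) = 2 + (-11)·(t + 1) + (21/2)·(t + 1)t + (-9/2)·(t + 1)t(t - 1)
Expanding: h(t) = -(9/2)t^3 + (21/2)t^2 + 4t - 9

h(t) = -(9/2)t^3 + (21/2)t^2 + 4t - 9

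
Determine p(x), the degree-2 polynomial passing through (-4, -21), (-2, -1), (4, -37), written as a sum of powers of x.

Newton's divided differences:
p[-4,-2] = (-1 - (-21)) / (-2 - (-4)) = 10
p[-2,4] = (-37 - (-1)) / (4 - (-2)) = -6
p[-4,-2,4] = (-6 - 10) / (4 - (-4)) = -2
p(x) = -21 + 10·(x + 4) + (-2)·(x + 4)(x + 2)
Expanding: p(x) = -2x^2 - 2x + 3

p(x) = -2x^2 - 2x + 3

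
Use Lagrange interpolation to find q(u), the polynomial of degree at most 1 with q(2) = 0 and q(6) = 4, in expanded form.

q(u) = u - 2

Build the Lagrange basis polynomials:
L_0(u) = (u - 6) / [-4] = -(1/4)u + 3/2
L_1(u) = (u - 2) / [4] = (1/4)u - 1/2
q(u) = 0·L_0 + 4·L_1
  0·L_0(u) = 0
  4·L_1(u) = u - 2
Adding term by term: u - 2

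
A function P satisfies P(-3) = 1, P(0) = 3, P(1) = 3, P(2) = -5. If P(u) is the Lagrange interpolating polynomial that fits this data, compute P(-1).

-2/5

Evaluate each Lagrange basis at u = -1:
L_0(-1) = (-1)·(-2)·(-3)/[(-3)·(-4)·(-5)] = 1/10
L_1(-1) = (2)·(-2)·(-3)/[(3)·(-1)·(-2)] = 2
L_2(-1) = (2)·(-1)·(-3)/[(4)·(1)·(-1)] = -3/2
L_3(-1) = (2)·(-1)·(-2)/[(5)·(2)·(1)] = 2/5
Sum: 1·(1/10) + 3·(2) + 3·(-3/2) + (-5)·(2/5) = -2/5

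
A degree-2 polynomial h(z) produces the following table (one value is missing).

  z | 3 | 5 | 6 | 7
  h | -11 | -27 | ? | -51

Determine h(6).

-38

The 3 known values determine h uniquely (degree ≤ 2).
L_0(6) = (1)·(-1)/[(-2)·(-4)] = -1/8
L_1(6) = (3)·(-1)/[(2)·(-2)] = 3/4
L_2(6) = (3)·(1)/[(4)·(2)] = 3/8
Sum: (-11)·(-1/8) + (-27)·(3/4) + (-51)·(3/8) = -38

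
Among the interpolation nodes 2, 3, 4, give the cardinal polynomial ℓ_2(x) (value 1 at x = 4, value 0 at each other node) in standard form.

ℓ_2(x) = (1/2)x^2 - (5/2)x + 3

ℓ_2(x) = (x - 2)(x - 3) / [(2)·(1)]
       = (x^2 - 5x + 6) / (2)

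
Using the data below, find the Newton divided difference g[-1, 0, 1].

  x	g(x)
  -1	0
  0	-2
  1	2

3

g[-1,0] = (-2 - 0) / (0 - (-1)) = -2
g[0,1] = (2 - (-2)) / (1 - 0) = 4
g[-1,0,1] = (4 - (-2)) / (1 - (-1)) = 3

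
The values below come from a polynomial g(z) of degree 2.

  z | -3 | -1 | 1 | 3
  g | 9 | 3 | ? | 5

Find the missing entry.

The 3 known values determine g uniquely (degree ≤ 2).
L_0(1) = (2)·(-2)/[(-2)·(-6)] = -1/3
L_1(1) = (4)·(-2)/[(2)·(-4)] = 1
L_2(1) = (4)·(2)/[(6)·(4)] = 1/3
Sum: 9·(-1/3) + 3·(1) + 5·(1/3) = 5/3

5/3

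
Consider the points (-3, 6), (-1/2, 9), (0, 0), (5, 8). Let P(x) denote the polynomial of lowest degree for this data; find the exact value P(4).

L_0(4) = (9/2)·(4)·(-1)/[(-5/2)·(-3)·(-8)] = 3/10
L_1(4) = (7)·(4)·(-1)/[(5/2)·(-1/2)·(-11/2)] = -224/55
L_2(4) = (7)·(9/2)·(-1)/[(3)·(1/2)·(-5)] = 21/5
L_3(4) = (7)·(9/2)·(4)/[(8)·(11/2)·(5)] = 63/110
Sum: 6·(3/10) + 9·(-224/55) + 0 + 8·(63/110) = -333/11

-333/11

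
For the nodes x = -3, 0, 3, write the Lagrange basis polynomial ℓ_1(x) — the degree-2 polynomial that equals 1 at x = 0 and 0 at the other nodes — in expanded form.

ℓ_1(x) = (x + 3)(x - 3) / [(3)·(-3)]
       = (x^2 - 9) / (-9)

ℓ_1(x) = -(1/9)x^2 + 1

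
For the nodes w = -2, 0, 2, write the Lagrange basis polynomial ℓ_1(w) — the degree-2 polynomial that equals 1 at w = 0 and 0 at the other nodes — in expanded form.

ℓ_1(w) = -(1/4)w^2 + 1

ℓ_1(w) = (w + 2)(w - 2) / [(2)·(-2)]
       = (w^2 - 4) / (-4)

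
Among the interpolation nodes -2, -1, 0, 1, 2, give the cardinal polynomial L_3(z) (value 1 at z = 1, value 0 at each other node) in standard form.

L_3(z) = -(1/6)z^4 - (1/6)z^3 + (2/3)z^2 + (2/3)z

L_3(z) = (z + 2)(z + 1)z(z - 2) / [(3)·(2)·(1)·(-1)]
       = (z^4 + z^3 - 4z^2 - 4z) / (-6)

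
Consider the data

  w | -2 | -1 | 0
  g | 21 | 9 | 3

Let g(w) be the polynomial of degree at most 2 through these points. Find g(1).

3

L_0(1) = (2)·(1)/[(-1)·(-2)] = 1
L_1(1) = (3)·(1)/[(1)·(-1)] = -3
L_2(1) = (3)·(2)/[(2)·(1)] = 3
Sum: 21·(1) + 9·(-3) + 3·(3) = 3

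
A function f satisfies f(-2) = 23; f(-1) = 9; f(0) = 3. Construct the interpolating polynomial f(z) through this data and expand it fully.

L_0(z) = (z + 1)z / [2] = (1/2)z^2 + (1/2)z
L_1(z) = (z + 2)z / [-1] = -z^2 - 2z
L_2(z) = (z + 2)(z + 1) / [2] = (1/2)z^2 + (3/2)z + 1
f(z) = 23·L_0 + 9·L_1 + 3·L_2
  23·L_0(z) = (23/2)z^2 + (23/2)z
  9·L_1(z) = -9z^2 - 18z
  3·L_2(z) = (3/2)z^2 + (9/2)z + 3
Adding term by term: 4z^2 - 2z + 3

f(z) = 4z^2 - 2z + 3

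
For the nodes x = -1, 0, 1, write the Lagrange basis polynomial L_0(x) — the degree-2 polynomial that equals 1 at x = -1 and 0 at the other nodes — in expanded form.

L_0(x) = (1/2)x^2 - (1/2)x

L_0(x) = x(x - 1) / [(-1)·(-2)]
       = (x^2 - x) / (2)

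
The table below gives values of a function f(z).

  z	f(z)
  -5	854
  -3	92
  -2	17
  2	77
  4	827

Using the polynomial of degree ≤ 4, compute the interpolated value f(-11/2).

Using Newton's divided-difference form:
f[-5,-3] = (92 - 854) / (-3 - (-5)) = -381
f[-3,-2] = (17 - 92) / (-2 - (-3)) = -75
f[-2,2] = (77 - 17) / (2 - (-2)) = 15
f[2,4] = (827 - 77) / (4 - 2) = 375
f[-5,-3,-2] = (-75 - (-381)) / (-2 - (-5)) = 102
f[-3,-2,2] = (15 - (-75)) / (2 - (-3)) = 18
f[-2,2,4] = (375 - 15) / (4 - (-2)) = 60
f[-5,-3,-2,2] = (18 - 102) / (2 - (-5)) = -12
f[-3,-2,2,4] = (60 - 18) / (4 - (-3)) = 6
f[-5,-3,-2,2,4] = (6 - (-12)) / (4 - (-5)) = 2
f(-11/2) = 854 + (-381)·(-1/2) + 102·(-1/2)·(-5/2) + (-12)·(-1/2)·(-5/2)·(-7/2) + 2·(-1/2)·(-5/2)·(-7/2)·(-15/2) = 10321/8

10321/8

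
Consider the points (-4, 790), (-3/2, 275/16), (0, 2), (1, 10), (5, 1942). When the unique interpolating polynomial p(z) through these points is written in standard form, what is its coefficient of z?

3

Build the Lagrange basis polynomials:
L_0(z) = (z + 3/2)z(z - 1)(z - 5) / [450] = (1/450)z^4 - (1/100)z^3 - (2/225)z^2 + (1/60)z
L_1(z) = (z + 4)z(z - 1)(z - 5) / [-975/16] = -(16/975)z^4 + (32/975)z^3 + (304/975)z^2 - (64/195)z
L_2(z) = (z + 4)(z + 3/2)(z - 1)(z - 5) / [30] = (1/30)z^4 - (1/60)z^3 - (11/15)z^2 - (17/60)z + 1
L_3(z) = (z + 4)(z + 3/2)z(z - 5) / [-50] = -(1/50)z^4 - (1/100)z^3 + (43/100)z^2 + (3/5)z
L_4(z) = (z + 4)(z + 3/2)z(z - 1) / [1170] = (1/1170)z^4 + (1/260)z^3 + (1/2340)z^2 - (1/195)z
p(z) = 790·L_0 + (275/16)·L_1 + 2·L_2 + 10·L_3 + 1942·L_4
Only the coefficient of z is needed; take it from each L_i and combine:
790·(1/60) + (275/16)·(-64/195) + 2·(-17/60) + 10·(3/5) + 1942·(-1/195) = 3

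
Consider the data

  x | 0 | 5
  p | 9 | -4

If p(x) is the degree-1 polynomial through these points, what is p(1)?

Evaluate each Lagrange basis at x = 1:
L_0(1) = (-4)/[(-5)] = 4/5
L_1(1) = (1)/[(5)] = 1/5
Sum: 9·(4/5) + (-4)·(1/5) = 32/5

32/5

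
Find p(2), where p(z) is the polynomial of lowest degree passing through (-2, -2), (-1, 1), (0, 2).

-2

Evaluate each Lagrange basis at z = 2:
L_0(2) = (3)·(2)/[(-1)·(-2)] = 3
L_1(2) = (4)·(2)/[(1)·(-1)] = -8
L_2(2) = (4)·(3)/[(2)·(1)] = 6
Sum: (-2)·(3) + 1·(-8) + 2·(6) = -2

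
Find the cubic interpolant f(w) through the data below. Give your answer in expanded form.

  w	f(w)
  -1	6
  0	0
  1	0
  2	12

Newton's divided differences:
f[-1,0] = (0 - 6) / (0 - (-1)) = -6
f[0,1] = (0 - 0) / (1 - 0) = 0
f[1,2] = (12 - 0) / (2 - 1) = 12
f[-1,0,1] = (0 - (-6)) / (1 - (-1)) = 3
f[0,1,2] = (12 - 0) / (2 - 0) = 6
f[-1,0,1,2] = (6 - 3) / (2 - (-1)) = 1
f(w) = 6 + (-6)·(w + 1) + 3·(w + 1)w + 1·(w + 1)w(w - 1)
Expanding: f(w) = w^3 + 3w^2 - 4w

f(w) = w^3 + 3w^2 - 4w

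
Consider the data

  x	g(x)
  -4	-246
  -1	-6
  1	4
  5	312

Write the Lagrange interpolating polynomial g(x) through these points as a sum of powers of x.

Build the Lagrange basis polynomials:
L_0(x) = (x + 1)(x - 1)(x - 5) / [-135] = -(1/135)x^3 + (1/27)x^2 + (1/135)x - 1/27
L_1(x) = (x + 4)(x - 1)(x - 5) / [36] = (1/36)x^3 - (1/18)x^2 - (19/36)x + 5/9
L_2(x) = (x + 4)(x + 1)(x - 5) / [-40] = -(1/40)x^3 + (21/40)x + 1/2
L_3(x) = (x + 4)(x + 1)(x - 1) / [216] = (1/216)x^3 + (1/54)x^2 - (1/216)x - 1/54
g(x) = (-246)·L_0 + (-6)·L_1 + 4·L_2 + 312·L_3
  (-246)·L_0(x) = (82/45)x^3 - (82/9)x^2 - (82/45)x + 82/9
  (-6)·L_1(x) = -(1/6)x^3 + (1/3)x^2 + (19/6)x - 10/3
  4·L_2(x) = -(1/10)x^3 + (21/10)x + 2
  312·L_3(x) = (13/9)x^3 + (52/9)x^2 - (13/9)x - 52/9
Adding term by term: 3x^3 - 3x^2 + 2x + 2

g(x) = 3x^3 - 3x^2 + 2x + 2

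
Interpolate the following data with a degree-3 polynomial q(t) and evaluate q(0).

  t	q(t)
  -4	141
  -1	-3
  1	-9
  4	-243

-3

Evaluate each Lagrange basis at t = 0:
L_0(0) = (1)·(-1)·(-4)/[(-3)·(-5)·(-8)] = -1/30
L_1(0) = (4)·(-1)·(-4)/[(3)·(-2)·(-5)] = 8/15
L_2(0) = (4)·(1)·(-4)/[(5)·(2)·(-3)] = 8/15
L_3(0) = (4)·(1)·(-1)/[(8)·(5)·(3)] = -1/30
Sum: 141·(-1/30) + (-3)·(8/15) + (-9)·(8/15) + (-243)·(-1/30) = -3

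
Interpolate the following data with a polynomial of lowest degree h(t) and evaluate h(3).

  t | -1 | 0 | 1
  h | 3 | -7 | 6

101

Using Newton's divided-difference form:
h[-1,0] = (-7 - 3) / (0 - (-1)) = -10
h[0,1] = (6 - (-7)) / (1 - 0) = 13
h[-1,0,1] = (13 - (-10)) / (1 - (-1)) = 23/2
h(3) = 3 + (-10)·(4) + (23/2)·(4)·(3) = 101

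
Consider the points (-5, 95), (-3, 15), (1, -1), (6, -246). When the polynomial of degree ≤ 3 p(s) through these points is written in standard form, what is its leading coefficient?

Build the Lagrange basis polynomials:
L_0(s) = (s + 3)(s - 1)(s - 6) / [-132] = -(1/132)s^3 + (1/33)s^2 + (5/44)s - 3/22
L_1(s) = (s + 5)(s - 1)(s - 6) / [72] = (1/72)s^3 - (1/36)s^2 - (29/72)s + 5/12
L_2(s) = (s + 5)(s + 3)(s - 6) / [-120] = -(1/120)s^3 - (1/60)s^2 + (11/40)s + 3/4
L_3(s) = (s + 5)(s + 3)(s - 1) / [495] = (1/495)s^3 + (7/495)s^2 + (7/495)s - 1/33
p(s) = 95·L_0 + 15·L_1 + (-1)·L_2 + (-246)·L_3
Only the coefficient of s^3 is needed; take it from each L_i and combine:
95·(-1/132) + 15·(1/72) + (-1)·(-1/120) + (-246)·(1/495) = -1

-1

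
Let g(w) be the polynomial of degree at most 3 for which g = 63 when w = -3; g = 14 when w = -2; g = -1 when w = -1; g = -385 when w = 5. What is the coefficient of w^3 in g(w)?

-3

The leading coefficient equals the top divided difference g[-3,-2,-1,5].
g[-3,-2] = (14 - 63) / (-2 - (-3)) = -49
g[-2,-1] = (-1 - 14) / (-1 - (-2)) = -15
g[-1,5] = (-385 - (-1)) / (5 - (-1)) = -64
g[-3,-2,-1] = (-15 - (-49)) / (-1 - (-3)) = 17
g[-2,-1,5] = (-64 - (-15)) / (5 - (-2)) = -7
g[-3,-2,-1,5] = (-7 - 17) / (5 - (-3)) = -3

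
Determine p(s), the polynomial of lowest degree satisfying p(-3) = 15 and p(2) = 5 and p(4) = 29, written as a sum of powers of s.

Build the Lagrange basis polynomials:
L_0(s) = (s - 2)(s - 4) / [35] = (1/35)s^2 - (6/35)s + 8/35
L_1(s) = (s + 3)(s - 4) / [-10] = -(1/10)s^2 + (1/10)s + 6/5
L_2(s) = (s + 3)(s - 2) / [14] = (1/14)s^2 + (1/14)s - 3/7
p(s) = 15·L_0 + 5·L_1 + 29·L_2
  15·L_0(s) = (3/7)s^2 - (18/7)s + 24/7
  5·L_1(s) = -(1/2)s^2 + (1/2)s + 6
  29·L_2(s) = (29/14)s^2 + (29/14)s - 87/7
Adding term by term: 2s^2 - 3

p(s) = 2s^2 - 3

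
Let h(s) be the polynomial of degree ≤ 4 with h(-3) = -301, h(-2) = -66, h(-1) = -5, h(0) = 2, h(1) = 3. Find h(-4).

Using Newton's divided-difference form:
h[-3,-2] = (-66 - (-301)) / (-2 - (-3)) = 235
h[-2,-1] = (-5 - (-66)) / (-1 - (-2)) = 61
h[-1,0] = (2 - (-5)) / (0 - (-1)) = 7
h[0,1] = (3 - 2) / (1 - 0) = 1
h[-3,-2,-1] = (61 - 235) / (-1 - (-3)) = -87
h[-2,-1,0] = (7 - 61) / (0 - (-2)) = -27
h[-1,0,1] = (1 - 7) / (1 - (-1)) = -3
h[-3,-2,-1,0] = (-27 - (-87)) / (0 - (-3)) = 20
h[-2,-1,0,1] = (-3 - (-27)) / (1 - (-2)) = 8
h[-3,-2,-1,0,1] = (8 - 20) / (1 - (-3)) = -3
h(-4) = -301 + 235·(-1) + (-87)·(-1)·(-2) + 20·(-1)·(-2)·(-3) + (-3)·(-1)·(-2)·(-3)·(-4) = -902

-902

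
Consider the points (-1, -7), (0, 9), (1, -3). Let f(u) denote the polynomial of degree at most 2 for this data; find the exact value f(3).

-111

Using Newton's divided-difference form:
f[-1,0] = (9 - (-7)) / (0 - (-1)) = 16
f[0,1] = (-3 - 9) / (1 - 0) = -12
f[-1,0,1] = (-12 - 16) / (1 - (-1)) = -14
f(3) = -7 + 16·(4) + (-14)·(4)·(3) = -111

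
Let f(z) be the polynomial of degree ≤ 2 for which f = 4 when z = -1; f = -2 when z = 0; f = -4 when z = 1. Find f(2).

Using Newton's divided-difference form:
f[-1,0] = (-2 - 4) / (0 - (-1)) = -6
f[0,1] = (-4 - (-2)) / (1 - 0) = -2
f[-1,0,1] = (-2 - (-6)) / (1 - (-1)) = 2
f(2) = 4 + (-6)·(3) + 2·(3)·(2) = -2

-2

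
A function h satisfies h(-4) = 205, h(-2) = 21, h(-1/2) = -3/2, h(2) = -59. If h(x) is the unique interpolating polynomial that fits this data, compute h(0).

-3

Using Newton's divided-difference form:
h[-4,-2] = (21 - 205) / (-2 - (-4)) = -92
h[-2,-1/2] = (-3/2 - 21) / (-1/2 - (-2)) = -15
h[-1/2,2] = (-59 - (-3/2)) / (2 - (-1/2)) = -23
h[-4,-2,-1/2] = (-15 - (-92)) / (-1/2 - (-4)) = 22
h[-2,-1/2,2] = (-23 - (-15)) / (2 - (-2)) = -2
h[-4,-2,-1/2,2] = (-2 - 22) / (2 - (-4)) = -4
h(0) = 205 + (-92)·(4) + 22·(4)·(2) + (-4)·(4)·(2)·(1/2) = -3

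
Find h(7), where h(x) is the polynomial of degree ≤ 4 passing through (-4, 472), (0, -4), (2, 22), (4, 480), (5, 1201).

4707

L_0(7) = (7)·(5)·(3)·(2)/[(-4)·(-6)·(-8)·(-9)] = 35/288
L_1(7) = (11)·(5)·(3)·(2)/[(4)·(-2)·(-4)·(-5)] = -33/16
L_2(7) = (11)·(7)·(3)·(2)/[(6)·(2)·(-2)·(-3)] = 77/12
L_3(7) = (11)·(7)·(5)·(2)/[(8)·(4)·(2)·(-1)] = -385/32
L_4(7) = (11)·(7)·(5)·(3)/[(9)·(5)·(3)·(1)] = 77/9
Sum: 472·(35/288) + (-4)·(-33/16) + 22·(77/12) + 480·(-385/32) + 1201·(77/9) = 4707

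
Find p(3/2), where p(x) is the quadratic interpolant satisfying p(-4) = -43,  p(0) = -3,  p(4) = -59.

Using Newton's divided-difference form:
p[-4,0] = (-3 - (-43)) / (0 - (-4)) = 10
p[0,4] = (-59 - (-3)) / (4 - 0) = -14
p[-4,0,4] = (-14 - 10) / (4 - (-4)) = -3
p(3/2) = -43 + 10·(11/2) + (-3)·(11/2)·(3/2) = -51/4

-51/4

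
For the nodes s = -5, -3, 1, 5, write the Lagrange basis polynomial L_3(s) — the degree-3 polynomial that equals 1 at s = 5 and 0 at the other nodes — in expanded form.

L_3(s) = (s + 5)(s + 3)(s - 1) / [(10)·(8)·(4)]
       = (s^3 + 7s^2 + 7s - 15) / (320)

L_3(s) = (1/320)s^3 + (7/320)s^2 + (7/320)s - 3/64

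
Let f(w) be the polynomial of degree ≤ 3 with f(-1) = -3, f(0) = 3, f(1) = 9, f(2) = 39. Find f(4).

L_0(4) = (4)·(3)·(2)/[(-1)·(-2)·(-3)] = -4
L_1(4) = (5)·(3)·(2)/[(1)·(-1)·(-2)] = 15
L_2(4) = (5)·(4)·(2)/[(2)·(1)·(-1)] = -20
L_3(4) = (5)·(4)·(3)/[(3)·(2)·(1)] = 10
Sum: (-3)·(-4) + 3·(15) + 9·(-20) + 39·(10) = 267

267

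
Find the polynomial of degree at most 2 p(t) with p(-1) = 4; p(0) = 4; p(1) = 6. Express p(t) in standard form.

p(t) = t^2 + t + 4

Newton's divided differences:
p[-1,0] = (4 - 4) / (0 - (-1)) = 0
p[0,1] = (6 - 4) / (1 - 0) = 2
p[-1,0,1] = (2 - 0) / (1 - (-1)) = 1
p(t) = 4 + 1·(t + 1)t
Expanding: p(t) = t^2 + t + 4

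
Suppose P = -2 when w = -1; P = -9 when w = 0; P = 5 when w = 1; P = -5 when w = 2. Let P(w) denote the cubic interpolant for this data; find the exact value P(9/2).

-6885/16

L_0(9/2) = (9/2)·(7/2)·(5/2)/[(-1)·(-2)·(-3)] = -105/16
L_1(9/2) = (11/2)·(7/2)·(5/2)/[(1)·(-1)·(-2)] = 385/16
L_2(9/2) = (11/2)·(9/2)·(5/2)/[(2)·(1)·(-1)] = -495/16
L_3(9/2) = (11/2)·(9/2)·(7/2)/[(3)·(2)·(1)] = 231/16
Sum: (-2)·(-105/16) + (-9)·(385/16) + 5·(-495/16) + (-5)·(231/16) = -6885/16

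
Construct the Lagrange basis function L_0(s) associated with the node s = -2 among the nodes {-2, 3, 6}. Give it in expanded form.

L_0(s) = (1/40)s^2 - (9/40)s + 9/20

L_0(s) = (s - 3)(s - 6) / [(-5)·(-8)]
       = (s^2 - 9s + 18) / (40)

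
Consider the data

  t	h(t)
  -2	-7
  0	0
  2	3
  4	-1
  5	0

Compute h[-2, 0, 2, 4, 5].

h[-2,0] = (0 - (-7)) / (0 - (-2)) = 7/2
h[0,2] = (3 - 0) / (2 - 0) = 3/2
h[2,4] = (-1 - 3) / (4 - 2) = -2
h[4,5] = (0 - (-1)) / (5 - 4) = 1
h[-2,0,2] = (3/2 - 7/2) / (2 - (-2)) = -1/2
h[0,2,4] = (-2 - 3/2) / (4 - 0) = -7/8
h[2,4,5] = (1 - (-2)) / (5 - 2) = 1
h[-2,0,2,4] = (-7/8 - (-1/2)) / (4 - (-2)) = -1/16
h[0,2,4,5] = (1 - (-7/8)) / (5 - 0) = 3/8
h[-2,0,2,4,5] = (3/8 - (-1/16)) / (5 - (-2)) = 1/16

1/16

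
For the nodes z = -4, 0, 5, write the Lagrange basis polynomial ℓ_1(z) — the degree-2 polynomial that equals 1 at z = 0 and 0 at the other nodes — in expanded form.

ℓ_1(z) = (z + 4)(z - 5) / [(4)·(-5)]
       = (z^2 - z - 20) / (-20)

ℓ_1(z) = -(1/20)z^2 + (1/20)z + 1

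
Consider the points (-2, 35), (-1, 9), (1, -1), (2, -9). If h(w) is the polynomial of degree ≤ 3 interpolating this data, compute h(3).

Evaluate each Lagrange basis at w = 3:
L_0(3) = (4)·(2)·(1)/[(-1)·(-3)·(-4)] = -2/3
L_1(3) = (5)·(2)·(1)/[(1)·(-2)·(-3)] = 5/3
L_2(3) = (5)·(4)·(1)/[(3)·(2)·(-1)] = -10/3
L_3(3) = (5)·(4)·(2)/[(4)·(3)·(1)] = 10/3
Sum: 35·(-2/3) + 9·(5/3) + (-1)·(-10/3) + (-9)·(10/3) = -35

-35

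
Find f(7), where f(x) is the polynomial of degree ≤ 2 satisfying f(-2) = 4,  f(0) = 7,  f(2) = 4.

-119/4

Evaluate each Lagrange basis at x = 7:
L_0(7) = (7)·(5)/[(-2)·(-4)] = 35/8
L_1(7) = (9)·(5)/[(2)·(-2)] = -45/4
L_2(7) = (9)·(7)/[(4)·(2)] = 63/8
Sum: 4·(35/8) + 7·(-45/4) + 4·(63/8) = -119/4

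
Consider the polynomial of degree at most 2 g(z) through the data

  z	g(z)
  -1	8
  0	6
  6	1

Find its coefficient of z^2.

L_0(z) = z(z - 6) / [7] = (1/7)z^2 - (6/7)z
L_1(z) = (z + 1)(z - 6) / [-6] = -(1/6)z^2 + (5/6)z + 1
L_2(z) = (z + 1)z / [42] = (1/42)z^2 + (1/42)z
g(z) = 8·L_0 + 6·L_1 + 1·L_2
Only the coefficient of z^2 is needed; take it from each L_i and combine:
8·(1/7) + 6·(-1/6) + 1·(1/42) = 1/6

1/6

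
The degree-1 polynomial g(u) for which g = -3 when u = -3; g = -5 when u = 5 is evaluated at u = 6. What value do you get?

-21/4

Evaluate each Lagrange basis at u = 6:
L_0(6) = (1)/[(-8)] = -1/8
L_1(6) = (9)/[(8)] = 9/8
Sum: (-3)·(-1/8) + (-5)·(9/8) = -21/4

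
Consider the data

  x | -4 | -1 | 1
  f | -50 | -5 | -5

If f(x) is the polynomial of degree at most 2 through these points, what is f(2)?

Evaluate each Lagrange basis at x = 2:
L_0(2) = (3)·(1)/[(-3)·(-5)] = 1/5
L_1(2) = (6)·(1)/[(3)·(-2)] = -1
L_2(2) = (6)·(3)/[(5)·(2)] = 9/5
Sum: (-50)·(1/5) + (-5)·(-1) + (-5)·(9/5) = -14

-14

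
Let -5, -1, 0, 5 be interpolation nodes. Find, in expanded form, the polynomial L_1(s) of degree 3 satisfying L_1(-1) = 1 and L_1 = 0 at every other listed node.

L_1(s) = (s + 5)s(s - 5) / [(4)·(-1)·(-6)]
       = (s^3 - 25s) / (24)

L_1(s) = (1/24)s^3 - (25/24)s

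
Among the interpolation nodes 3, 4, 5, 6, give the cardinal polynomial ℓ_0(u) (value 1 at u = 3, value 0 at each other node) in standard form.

ℓ_0(u) = -(1/6)u^3 + (5/2)u^2 - (37/3)u + 20

ℓ_0(u) = (u - 4)(u - 5)(u - 6) / [(-1)·(-2)·(-3)]
       = (u^3 - 15u^2 + 74u - 120) / (-6)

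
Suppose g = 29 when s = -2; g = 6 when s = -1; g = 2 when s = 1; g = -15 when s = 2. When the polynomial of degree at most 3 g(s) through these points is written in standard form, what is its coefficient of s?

L_0(s) = (s + 1)(s - 1)(s - 2) / [-12] = -(1/12)s^3 + (1/6)s^2 + (1/12)s - 1/6
L_1(s) = (s + 2)(s - 1)(s - 2) / [6] = (1/6)s^3 - (1/6)s^2 - (2/3)s + 2/3
L_2(s) = (s + 2)(s + 1)(s - 2) / [-6] = -(1/6)s^3 - (1/6)s^2 + (2/3)s + 2/3
L_3(s) = (s + 2)(s + 1)(s - 1) / [12] = (1/12)s^3 + (1/6)s^2 - (1/12)s - 1/6
g(s) = 29·L_0 + 6·L_1 + 2·L_2 + (-15)·L_3
Only the coefficient of s is needed; take it from each L_i and combine:
29·(1/12) + 6·(-2/3) + 2·(2/3) + (-15)·(-1/12) = 1

1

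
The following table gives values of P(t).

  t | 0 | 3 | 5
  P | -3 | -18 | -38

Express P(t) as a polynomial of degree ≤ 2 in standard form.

L_0(t) = (t - 3)(t - 5) / [15] = (1/15)t^2 - (8/15)t + 1
L_1(t) = t(t - 5) / [-6] = -(1/6)t^2 + (5/6)t
L_2(t) = t(t - 3) / [10] = (1/10)t^2 - (3/10)t
P(t) = (-3)·L_0 + (-18)·L_1 + (-38)·L_2
  (-3)·L_0(t) = -(1/5)t^2 + (8/5)t - 3
  (-18)·L_1(t) = 3t^2 - 15t
  (-38)·L_2(t) = -(19/5)t^2 + (57/5)t
Adding term by term: -t^2 - 2t - 3

P(t) = -t^2 - 2t - 3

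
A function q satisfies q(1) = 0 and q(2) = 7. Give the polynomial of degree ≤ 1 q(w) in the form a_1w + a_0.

Build the Lagrange basis polynomials:
L_0(w) = (w - 2) / [-1] = -w + 2
L_1(w) = (w - 1) / [1] = w - 1
q(w) = 0·L_0 + 7·L_1
  0·L_0(w) = 0
  7·L_1(w) = 7w - 7
Adding term by term: 7w - 7

q(w) = 7w - 7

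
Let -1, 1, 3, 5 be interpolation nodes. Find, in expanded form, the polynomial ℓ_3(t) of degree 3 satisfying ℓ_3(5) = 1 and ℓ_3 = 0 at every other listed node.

ℓ_3(t) = (1/48)t^3 - (1/16)t^2 - (1/48)t + 1/16

ℓ_3(t) = (t + 1)(t - 1)(t - 3) / [(6)·(4)·(2)]
       = (t^3 - 3t^2 - t + 3) / (48)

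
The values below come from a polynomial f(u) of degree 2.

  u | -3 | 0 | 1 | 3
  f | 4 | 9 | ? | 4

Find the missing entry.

The 3 known values determine f uniquely (degree ≤ 2).
L_0(1) = (1)·(-2)/[(-3)·(-6)] = -1/9
L_1(1) = (4)·(-2)/[(3)·(-3)] = 8/9
L_2(1) = (4)·(1)/[(6)·(3)] = 2/9
Sum: 4·(-1/9) + 9·(8/9) + 4·(2/9) = 76/9

76/9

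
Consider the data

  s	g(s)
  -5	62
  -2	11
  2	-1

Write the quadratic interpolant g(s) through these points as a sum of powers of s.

Build the Lagrange basis polynomials:
L_0(s) = (s + 2)(s - 2) / [21] = (1/21)s^2 - 4/21
L_1(s) = (s + 5)(s - 2) / [-12] = -(1/12)s^2 - (1/4)s + 5/6
L_2(s) = (s + 5)(s + 2) / [28] = (1/28)s^2 + (1/4)s + 5/14
g(s) = 62·L_0 + 11·L_1 + (-1)·L_2
  62·L_0(s) = (62/21)s^2 - 248/21
  11·L_1(s) = -(11/12)s^2 - (11/4)s + 55/6
  (-1)·L_2(s) = -(1/28)s^2 - (1/4)s - 5/14
Adding term by term: 2s^2 - 3s - 3

g(s) = 2s^2 - 3s - 3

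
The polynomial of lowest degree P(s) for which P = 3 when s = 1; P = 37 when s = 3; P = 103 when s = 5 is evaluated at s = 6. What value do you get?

148

Evaluate each Lagrange basis at s = 6:
L_0(6) = (3)·(1)/[(-2)·(-4)] = 3/8
L_1(6) = (5)·(1)/[(2)·(-2)] = -5/4
L_2(6) = (5)·(3)/[(4)·(2)] = 15/8
Sum: 3·(3/8) + 37·(-5/4) + 103·(15/8) = 148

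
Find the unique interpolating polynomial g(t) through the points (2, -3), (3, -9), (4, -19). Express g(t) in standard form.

g(t) = -2t^2 + 4t - 3

Newton's divided differences:
g[2,3] = (-9 - (-3)) / (3 - 2) = -6
g[3,4] = (-19 - (-9)) / (4 - 3) = -10
g[2,3,4] = (-10 - (-6)) / (4 - 2) = -2
g(t) = -3 + (-6)·(t - 2) + (-2)·(t - 2)(t - 3)
Expanding: g(t) = -2t^2 + 4t - 3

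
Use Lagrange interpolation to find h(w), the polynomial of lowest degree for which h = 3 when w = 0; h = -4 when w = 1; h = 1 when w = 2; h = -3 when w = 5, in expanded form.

L_0(w) = (w - 1)(w - 2)(w - 5) / [-10] = -(1/10)w^3 + (4/5)w^2 - (17/10)w + 1
L_1(w) = w(w - 2)(w - 5) / [4] = (1/4)w^3 - (7/4)w^2 + (5/2)w
L_2(w) = w(w - 1)(w - 5) / [-6] = -(1/6)w^3 + w^2 - (5/6)w
L_3(w) = w(w - 1)(w - 2) / [60] = (1/60)w^3 - (1/20)w^2 + (1/30)w
h(w) = 3·L_0 + (-4)·L_1 + 1·L_2 + (-3)·L_3
  3·L_0(w) = -(3/10)w^3 + (12/5)w^2 - (51/10)w + 3
  (-4)·L_1(w) = -w^3 + 7w^2 - 10w
  1·L_2(w) = -(1/6)w^3 + w^2 - (5/6)w
  (-3)·L_3(w) = -(1/20)w^3 + (3/20)w^2 - (1/10)w
Adding term by term: -(91/60)w^3 + (211/20)w^2 - (481/30)w + 3

h(w) = -(91/60)w^3 + (211/20)w^2 - (481/30)w + 3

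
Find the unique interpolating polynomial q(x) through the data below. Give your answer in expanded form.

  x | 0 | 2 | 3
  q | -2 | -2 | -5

Newton's divided differences:
q[0,2] = (-2 - (-2)) / (2 - 0) = 0
q[2,3] = (-5 - (-2)) / (3 - 2) = -3
q[0,2,3] = (-3 - 0) / (3 - 0) = -1
q(x) = -2 + (-1)·x(x - 2)
Expanding: q(x) = -x^2 + 2x - 2

q(x) = -x^2 + 2x - 2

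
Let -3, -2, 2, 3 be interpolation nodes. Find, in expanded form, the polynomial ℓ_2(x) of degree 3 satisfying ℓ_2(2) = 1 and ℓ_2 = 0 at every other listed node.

ℓ_2(x) = (x + 3)(x + 2)(x - 3) / [(5)·(4)·(-1)]
       = (x^3 + 2x^2 - 9x - 18) / (-20)

ℓ_2(x) = -(1/20)x^3 - (1/10)x^2 + (9/20)x + 9/10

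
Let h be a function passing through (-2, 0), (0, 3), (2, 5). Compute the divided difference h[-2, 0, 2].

h[-2,0] = (3 - 0) / (0 - (-2)) = 3/2
h[0,2] = (5 - 3) / (2 - 0) = 1
h[-2,0,2] = (1 - 3/2) / (2 - (-2)) = -1/8

-1/8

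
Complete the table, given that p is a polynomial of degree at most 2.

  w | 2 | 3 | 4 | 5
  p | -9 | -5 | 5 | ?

21

The 3 known values determine p uniquely (degree ≤ 2).
L_0(5) = (2)·(1)/[(-1)·(-2)] = 1
L_1(5) = (3)·(1)/[(1)·(-1)] = -3
L_2(5) = (3)·(2)/[(2)·(1)] = 3
Sum: (-9)·(1) + (-5)·(-3) + 5·(3) = 21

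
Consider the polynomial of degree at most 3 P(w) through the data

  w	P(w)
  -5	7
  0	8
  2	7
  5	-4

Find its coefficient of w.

L_0(w) = w(w - 2)(w - 5) / [-350] = -(1/350)w^3 + (1/50)w^2 - (1/35)w
L_1(w) = (w + 5)(w - 2)(w - 5) / [50] = (1/50)w^3 - (1/25)w^2 - (1/2)w + 1
L_2(w) = (w + 5)w(w - 5) / [-42] = -(1/42)w^3 + (25/42)w
L_3(w) = (w + 5)w(w - 2) / [150] = (1/150)w^3 + (1/50)w^2 - (1/15)w
P(w) = 7·L_0 + 8·L_1 + 7·L_2 + (-4)·L_3
Only the coefficient of w is needed; take it from each L_i and combine:
7·(-1/35) + 8·(-1/2) + 7·(25/42) + (-4)·(-1/15) = 7/30

7/30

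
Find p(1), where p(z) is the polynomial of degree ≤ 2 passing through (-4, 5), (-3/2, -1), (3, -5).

-271/63

L_0(1) = (5/2)·(-2)/[(-5/2)·(-7)] = -2/7
L_1(1) = (5)·(-2)/[(5/2)·(-9/2)] = 8/9
L_2(1) = (5)·(5/2)/[(7)·(9/2)] = 25/63
Sum: 5·(-2/7) + (-1)·(8/9) + (-5)·(25/63) = -271/63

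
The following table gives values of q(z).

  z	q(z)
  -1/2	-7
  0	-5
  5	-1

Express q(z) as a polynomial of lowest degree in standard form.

Newton's divided differences:
q[-1/2,0] = (-5 - (-7)) / (0 - (-1/2)) = 4
q[0,5] = (-1 - (-5)) / (5 - 0) = 4/5
q[-1/2,0,5] = (4/5 - 4) / (5 - (-1/2)) = -32/55
q(z) = -7 + 4·(z + 1/2) + (-32/55)·(z + 1/2)z
Expanding: q(z) = -(32/55)z^2 + (204/55)z - 5

q(z) = -(32/55)z^2 + (204/55)z - 5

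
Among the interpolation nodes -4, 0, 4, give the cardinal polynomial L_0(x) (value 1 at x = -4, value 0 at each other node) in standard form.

L_0(x) = (1/32)x^2 - (1/8)x

L_0(x) = x(x - 4) / [(-4)·(-8)]
       = (x^2 - 4x) / (32)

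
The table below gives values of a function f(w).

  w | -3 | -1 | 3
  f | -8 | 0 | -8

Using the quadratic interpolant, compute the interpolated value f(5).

Using Newton's divided-difference form:
f[-3,-1] = (0 - (-8)) / (-1 - (-3)) = 4
f[-1,3] = (-8 - 0) / (3 - (-1)) = -2
f[-3,-1,3] = (-2 - 4) / (3 - (-3)) = -1
f(5) = -8 + 4·(8) + (-1)·(8)·(6) = -24

-24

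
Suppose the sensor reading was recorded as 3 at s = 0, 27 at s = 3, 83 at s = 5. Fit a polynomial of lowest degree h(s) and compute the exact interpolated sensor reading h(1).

3

Using Newton's divided-difference form:
h[0,3] = (27 - 3) / (3 - 0) = 8
h[3,5] = (83 - 27) / (5 - 3) = 28
h[0,3,5] = (28 - 8) / (5 - 0) = 4
h(1) = 3 + 8·(1) + 4·(1)·(-2) = 3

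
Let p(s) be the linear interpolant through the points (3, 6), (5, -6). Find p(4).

Evaluate each Lagrange basis at s = 4:
L_0(4) = (-1)/[(-2)] = 1/2
L_1(4) = (1)/[(2)] = 1/2
Sum: 6·(1/2) + (-6)·(1/2) = 0

0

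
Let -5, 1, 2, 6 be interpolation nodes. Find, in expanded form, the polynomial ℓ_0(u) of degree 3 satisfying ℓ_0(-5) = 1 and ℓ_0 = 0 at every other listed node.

ℓ_0(u) = -(1/462)u^3 + (3/154)u^2 - (10/231)u + 2/77

ℓ_0(u) = (u - 1)(u - 2)(u - 6) / [(-6)·(-7)·(-11)]
       = (u^3 - 9u^2 + 20u - 12) / (-462)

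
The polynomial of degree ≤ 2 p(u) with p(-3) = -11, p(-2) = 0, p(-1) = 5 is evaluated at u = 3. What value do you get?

Using Newton's divided-difference form:
p[-3,-2] = (0 - (-11)) / (-2 - (-3)) = 11
p[-2,-1] = (5 - 0) / (-1 - (-2)) = 5
p[-3,-2,-1] = (5 - 11) / (-1 - (-3)) = -3
p(3) = -11 + 11·(6) + (-3)·(6)·(5) = -35

-35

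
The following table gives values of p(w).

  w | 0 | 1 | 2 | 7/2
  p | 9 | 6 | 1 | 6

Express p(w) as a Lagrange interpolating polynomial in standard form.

p(w) = (26/21)w^3 - (33/7)w^2 + (10/21)w + 9

Build the Lagrange basis polynomials:
L_0(w) = (w - 1)(w - 2)(w - 7/2) / [-7] = -(1/7)w^3 + (13/14)w^2 - (25/14)w + 1
L_1(w) = w(w - 2)(w - 7/2) / [5/2] = (2/5)w^3 - (11/5)w^2 + (14/5)w
L_2(w) = w(w - 1)(w - 7/2) / [-3] = -(1/3)w^3 + (3/2)w^2 - (7/6)w
L_3(w) = w(w - 1)(w - 2) / [105/8] = (8/105)w^3 - (8/35)w^2 + (16/105)w
p(w) = 9·L_0 + 6·L_1 + 1·L_2 + 6·L_3
  9·L_0(w) = -(9/7)w^3 + (117/14)w^2 - (225/14)w + 9
  6·L_1(w) = (12/5)w^3 - (66/5)w^2 + (84/5)w
  1·L_2(w) = -(1/3)w^3 + (3/2)w^2 - (7/6)w
  6·L_3(w) = (16/35)w^3 - (48/35)w^2 + (32/35)w
Adding term by term: (26/21)w^3 - (33/7)w^2 + (10/21)w + 9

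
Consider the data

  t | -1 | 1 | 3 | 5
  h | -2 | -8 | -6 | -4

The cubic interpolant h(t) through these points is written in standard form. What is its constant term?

Build the Lagrange basis polynomials:
L_0(t) = (t - 1)(t - 3)(t - 5) / [-48] = -(1/48)t^3 + (3/16)t^2 - (23/48)t + 5/16
L_1(t) = (t + 1)(t - 3)(t - 5) / [16] = (1/16)t^3 - (7/16)t^2 + (7/16)t + 15/16
L_2(t) = (t + 1)(t - 1)(t - 5) / [-16] = -(1/16)t^3 + (5/16)t^2 + (1/16)t - 5/16
L_3(t) = (t + 1)(t - 1)(t - 3) / [48] = (1/48)t^3 - (1/16)t^2 - (1/48)t + 1/16
h(t) = (-2)·L_0 + (-8)·L_1 + (-6)·L_2 + (-4)·L_3
Only the constant term is needed; take it from each L_i and combine:
(-2)·(5/16) + (-8)·(15/16) + (-6)·(-5/16) + (-4)·(1/16) = -13/2

-13/2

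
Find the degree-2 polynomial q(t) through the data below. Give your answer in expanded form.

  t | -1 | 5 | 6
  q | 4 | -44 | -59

L_0(t) = (t - 5)(t - 6) / [42] = (1/42)t^2 - (11/42)t + 5/7
L_1(t) = (t + 1)(t - 6) / [-6] = -(1/6)t^2 + (5/6)t + 1
L_2(t) = (t + 1)(t - 5) / [7] = (1/7)t^2 - (4/7)t - 5/7
q(t) = 4·L_0 + (-44)·L_1 + (-59)·L_2
  4·L_0(t) = (2/21)t^2 - (22/21)t + 20/7
  (-44)·L_1(t) = (22/3)t^2 - (110/3)t - 44
  (-59)·L_2(t) = -(59/7)t^2 + (236/7)t + 295/7
Adding term by term: -t^2 - 4t + 1

q(t) = -t^2 - 4t + 1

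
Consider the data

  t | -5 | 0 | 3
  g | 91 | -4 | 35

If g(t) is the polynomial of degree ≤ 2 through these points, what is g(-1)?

L_0(-1) = (-1)·(-4)/[(-5)·(-8)] = 1/10
L_1(-1) = (4)·(-4)/[(5)·(-3)] = 16/15
L_2(-1) = (4)·(-1)/[(8)·(3)] = -1/6
Sum: 91·(1/10) + (-4)·(16/15) + 35·(-1/6) = -1

-1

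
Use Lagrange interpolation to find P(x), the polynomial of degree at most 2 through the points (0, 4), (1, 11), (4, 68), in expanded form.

L_0(x) = (x - 1)(x - 4) / [4] = (1/4)x^2 - (5/4)x + 1
L_1(x) = x(x - 4) / [-3] = -(1/3)x^2 + (4/3)x
L_2(x) = x(x - 1) / [12] = (1/12)x^2 - (1/12)x
P(x) = 4·L_0 + 11·L_1 + 68·L_2
  4·L_0(x) = x^2 - 5x + 4
  11·L_1(x) = -(11/3)x^2 + (44/3)x
  68·L_2(x) = (17/3)x^2 - (17/3)x
Adding term by term: 3x^2 + 4x + 4

P(x) = 3x^2 + 4x + 4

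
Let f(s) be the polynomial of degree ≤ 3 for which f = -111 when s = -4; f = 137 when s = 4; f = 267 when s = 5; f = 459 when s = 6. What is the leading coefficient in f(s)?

Build the Lagrange basis polynomials:
L_0(s) = (s - 4)(s - 5)(s - 6) / [-720] = -(1/720)s^3 + (1/48)s^2 - (37/360)s + 1/6
L_1(s) = (s + 4)(s - 5)(s - 6) / [16] = (1/16)s^3 - (7/16)s^2 - (7/8)s + 15/2
L_2(s) = (s + 4)(s - 4)(s - 6) / [-9] = -(1/9)s^3 + (2/3)s^2 + (16/9)s - 32/3
L_3(s) = (s + 4)(s - 4)(s - 5) / [20] = (1/20)s^3 - (1/4)s^2 - (4/5)s + 4
f(s) = (-111)·L_0 + 137·L_1 + 267·L_2 + 459·L_3
Only the coefficient of s^3 is needed; take it from each L_i and combine:
(-111)·(-1/720) + 137·(1/16) + 267·(-1/9) + 459·(1/20) = 2

2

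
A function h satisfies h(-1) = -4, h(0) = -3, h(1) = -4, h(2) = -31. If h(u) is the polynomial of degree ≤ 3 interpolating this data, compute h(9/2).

-1479/4

Using Newton's divided-difference form:
h[-1,0] = (-3 - (-4)) / (0 - (-1)) = 1
h[0,1] = (-4 - (-3)) / (1 - 0) = -1
h[1,2] = (-31 - (-4)) / (2 - 1) = -27
h[-1,0,1] = (-1 - 1) / (1 - (-1)) = -1
h[0,1,2] = (-27 - (-1)) / (2 - 0) = -13
h[-1,0,1,2] = (-13 - (-1)) / (2 - (-1)) = -4
h(9/2) = -4 + 1·(11/2) + (-1)·(11/2)·(9/2) + (-4)·(11/2)·(9/2)·(7/2) = -1479/4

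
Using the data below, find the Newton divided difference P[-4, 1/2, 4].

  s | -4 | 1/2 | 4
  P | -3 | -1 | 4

P[-4,1/2] = (-1 - (-3)) / (1/2 - (-4)) = 4/9
P[1/2,4] = (4 - (-1)) / (4 - 1/2) = 10/7
P[-4,1/2,4] = (10/7 - 4/9) / (4 - (-4)) = 31/252

31/252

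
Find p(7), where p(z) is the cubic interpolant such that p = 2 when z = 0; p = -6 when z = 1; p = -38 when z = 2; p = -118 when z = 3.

-1398

L_0(7) = (6)·(5)·(4)/[(-1)·(-2)·(-3)] = -20
L_1(7) = (7)·(5)·(4)/[(1)·(-1)·(-2)] = 70
L_2(7) = (7)·(6)·(4)/[(2)·(1)·(-1)] = -84
L_3(7) = (7)·(6)·(5)/[(3)·(2)·(1)] = 35
Sum: 2·(-20) + (-6)·(70) + (-38)·(-84) + (-118)·(35) = -1398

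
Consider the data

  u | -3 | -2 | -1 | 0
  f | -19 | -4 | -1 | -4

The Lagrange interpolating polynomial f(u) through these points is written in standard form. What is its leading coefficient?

1

Build the Lagrange basis polynomials:
L_0(u) = (u + 2)(u + 1)u / [-6] = -(1/6)u^3 - (1/2)u^2 - (1/3)u
L_1(u) = (u + 3)(u + 1)u / [2] = (1/2)u^3 + 2u^2 + (3/2)u
L_2(u) = (u + 3)(u + 2)u / [-2] = -(1/2)u^3 - (5/2)u^2 - 3u
L_3(u) = (u + 3)(u + 2)(u + 1) / [6] = (1/6)u^3 + u^2 + (11/6)u + 1
f(u) = (-19)·L_0 + (-4)·L_1 + (-1)·L_2 + (-4)·L_3
Only the coefficient of u^3 is needed; take it from each L_i and combine:
(-19)·(-1/6) + (-4)·(1/2) + (-1)·(-1/2) + (-4)·(1/6) = 1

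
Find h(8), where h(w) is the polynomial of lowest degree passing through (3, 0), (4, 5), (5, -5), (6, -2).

155

Evaluate each Lagrange basis at w = 8:
L_0(8) = (4)·(3)·(2)/[(-1)·(-2)·(-3)] = -4
L_1(8) = (5)·(3)·(2)/[(1)·(-1)·(-2)] = 15
L_2(8) = (5)·(4)·(2)/[(2)·(1)·(-1)] = -20
L_3(8) = (5)·(4)·(3)/[(3)·(2)·(1)] = 10
Sum: 0 + 5·(15) + (-5)·(-20) + (-2)·(10) = 155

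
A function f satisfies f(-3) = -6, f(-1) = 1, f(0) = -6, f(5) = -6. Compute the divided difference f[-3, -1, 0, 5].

7/12

f[-3,-1] = (1 - (-6)) / (-1 - (-3)) = 7/2
f[-1,0] = (-6 - 1) / (0 - (-1)) = -7
f[0,5] = (-6 - (-6)) / (5 - 0) = 0
f[-3,-1,0] = (-7 - 7/2) / (0 - (-3)) = -7/2
f[-1,0,5] = (0 - (-7)) / (5 - (-1)) = 7/6
f[-3,-1,0,5] = (7/6 - (-7/2)) / (5 - (-3)) = 7/12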